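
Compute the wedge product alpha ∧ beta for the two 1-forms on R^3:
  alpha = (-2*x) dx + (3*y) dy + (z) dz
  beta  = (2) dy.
alpha ∧ beta = (-4*x) dx ∧ dy + (-2*z) dy ∧ dz

Distribute the wedge, using dx_i ∧ dx_j = -dx_j ∧ dx_i and dx_i ∧ dx_i = 0. For each pair (i, j) with i < j, the coefficient of dx_i ∧ dx_j in alpha ∧ beta is (alpha_i * beta_j - alpha_j * beta_i). Collecting: alpha ∧ beta = (-4*x) dx ∧ dy + (-2*z) dy ∧ dz.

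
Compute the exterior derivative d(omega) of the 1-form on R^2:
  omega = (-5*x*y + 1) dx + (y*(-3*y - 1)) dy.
d(omega) = (5*x) dx ∧ dy

For a 1-form omega = sum_i f_i dx_i, the exterior derivative is
  d(omega) = sum_{i < j} (∂f_j/∂x_i - ∂f_i/∂x_j) dx_i ∧ dx_j.
  coefficient of dx ∧ dy: ∂f_2/∂x - ∂f_1/∂y = ∂(y*(-3*y - 1))/∂x - ∂(-5*x*y + 1)/∂y = 5*x
Assembling: d(omega) = (5*x) dx ∧ dy.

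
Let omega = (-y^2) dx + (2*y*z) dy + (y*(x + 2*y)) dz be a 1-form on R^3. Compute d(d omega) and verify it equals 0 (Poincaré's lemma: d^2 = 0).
d(d omega) = 0

Step 1: d omega = sum_{i<j} (∂f_j/∂x_i - ∂f_i/∂x_j) dx_i ∧ dx_j:
  coeff of dx ∧ dy: 2*y
  coeff of dx ∧ dz: y
  coeff of dy ∧ dz: x + 2*y
Step 2: Apply d again to each 2-form coefficient. The only possible 3-form in R^3 is dx ∧ dy ∧ dz, with coefficient
  ∂(coeff of dy∧dz)/∂x - ∂(coeff of dx∧dz)/∂y + ∂(coeff of dx∧dy)/∂z
  = ∂/∂x (x + 2*y) - ∂/∂y (y) + ∂/∂z (2*y).
Each of these terms simplifies to sums of mixed partials that cancel in pairs. The result is 0 (by equality of mixed partials for smooth functions — Schwarz / Clairaut).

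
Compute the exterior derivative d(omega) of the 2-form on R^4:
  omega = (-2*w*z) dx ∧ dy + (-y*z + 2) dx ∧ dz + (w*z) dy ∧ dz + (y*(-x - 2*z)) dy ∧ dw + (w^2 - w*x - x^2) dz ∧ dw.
d(omega) = (-2*w + z) dx ∧ dy ∧ dz + (-y - 2*z) dx ∧ dy ∧ dw + (2*y + z) dy ∧ dz ∧ dw + (-w - 2*x) dx ∧ dz ∧ dw

For a 2-form omega = sum_{i<j} g_{ij} dx_i ∧ dx_j, the exterior derivative is
  d(omega) = sum_{i<j} d(g_{ij}) ∧ dx_i ∧ dx_j = sum_{i<j, k} (∂g_{ij}/∂x_k) dx_k ∧ dx_i ∧ dx_j.
Expand each term, using dx_k ∧ dx_i ∧ dx_j = sgn(permutation) dx_{(a)} ∧ dx_{(b)} ∧ dx_{(c)} with (a < b < c) sorted:
  d(-2*w*z) includes (∂/∂z)(-2*w*z) dz = (-2*w) dz, which multiplied by dx ∧ dy gives (-2*w) dx ∧ dy ∧ dz
  d(-2*w*z) includes (∂/∂w)(-2*w*z) dw = (-2*z) dw, which multiplied by dx ∧ dy gives (-2*z) dx ∧ dy ∧ dw
  d(-y*z + 2) includes (∂/∂y)(-y*z + 2) dy = (-z) dy, which multiplied by dx ∧ dz gives (z) dx ∧ dy ∧ dz
  d(w*z) includes (∂/∂w)(w*z) dw = (z) dw, which multiplied by dy ∧ dz gives (z) dy ∧ dz ∧ dw
  d(y*(-x - 2*z)) includes (∂/∂x)(y*(-x - 2*z)) dx = (-y) dx, which multiplied by dy ∧ dw gives (-y) dx ∧ dy ∧ dw
  d(y*(-x - 2*z)) includes (∂/∂z)(y*(-x - 2*z)) dz = (-2*y) dz, which multiplied by dy ∧ dw gives (2*y) dy ∧ dz ∧ dw
  d(w^2 - w*x - x^2) includes (∂/∂x)(w^2 - w*x - x^2) dx = (-w - 2*x) dx, which multiplied by dz ∧ dw gives (-w - 2*x) dx ∧ dz ∧ dw
Collecting like 3-forms: d(omega) = (-2*w + z) dx ∧ dy ∧ dz + (-y - 2*z) dx ∧ dy ∧ dw + (2*y + z) dy ∧ dz ∧ dw + (-w - 2*x) dx ∧ dz ∧ dw.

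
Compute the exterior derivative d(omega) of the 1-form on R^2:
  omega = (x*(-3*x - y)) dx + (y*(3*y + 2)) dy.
d(omega) = (x) dx ∧ dy

For a 1-form omega = sum_i f_i dx_i, the exterior derivative is
  d(omega) = sum_{i < j} (∂f_j/∂x_i - ∂f_i/∂x_j) dx_i ∧ dx_j.
  coefficient of dx ∧ dy: ∂f_2/∂x - ∂f_1/∂y = ∂(y*(3*y + 2))/∂x - ∂(x*(-3*x - y))/∂y = x
Assembling: d(omega) = (x) dx ∧ dy.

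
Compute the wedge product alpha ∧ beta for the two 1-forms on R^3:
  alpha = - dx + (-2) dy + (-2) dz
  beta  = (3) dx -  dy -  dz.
alpha ∧ beta = (7) dx ∧ dy + (7) dx ∧ dz

Distribute the wedge, using dx_i ∧ dx_j = -dx_j ∧ dx_i and dx_i ∧ dx_i = 0. For each pair (i, j) with i < j, the coefficient of dx_i ∧ dx_j in alpha ∧ beta is (alpha_i * beta_j - alpha_j * beta_i). Collecting: alpha ∧ beta = (7) dx ∧ dy + (7) dx ∧ dz.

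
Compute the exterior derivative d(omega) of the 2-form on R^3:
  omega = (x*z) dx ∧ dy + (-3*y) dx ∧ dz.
d(omega) = (x + 3) dx ∧ dy ∧ dz

For a 2-form omega = sum_{i<j} g_{ij} dx_i ∧ dx_j, the exterior derivative is
  d(omega) = sum_{i<j} d(g_{ij}) ∧ dx_i ∧ dx_j = sum_{i<j, k} (∂g_{ij}/∂x_k) dx_k ∧ dx_i ∧ dx_j.
Expand each term, using dx_k ∧ dx_i ∧ dx_j = sgn(permutation) dx_{(a)} ∧ dx_{(b)} ∧ dx_{(c)} with (a < b < c) sorted:
  d(x*z) includes (∂/∂z)(x*z) dz = (x) dz, which multiplied by dx ∧ dy gives (x) dx ∧ dy ∧ dz
  d(-3*y) includes (∂/∂y)(-3*y) dy = (-3) dy, which multiplied by dx ∧ dz gives (3) dx ∧ dy ∧ dz
Collecting like 3-forms: d(omega) = (x + 3) dx ∧ dy ∧ dz.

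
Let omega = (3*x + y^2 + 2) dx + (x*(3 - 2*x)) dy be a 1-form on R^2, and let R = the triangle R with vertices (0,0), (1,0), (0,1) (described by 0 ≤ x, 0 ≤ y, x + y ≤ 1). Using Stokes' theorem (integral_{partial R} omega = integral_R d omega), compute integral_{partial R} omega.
integral_(partial R) omega = 1/2

Stokes: integral_partial_R omega = integral_R d omega with d omega = (∂Q/∂x - ∂P/∂y) dx ∧ dy.
  ∂Q/∂x = 3 - 4*x
  ∂P/∂y = 2*y
  integrand = ∂Q/∂x - ∂P/∂y = -4*x - 2*y + 3.
Integrating over R: integral_0^1 integral_0^{1-x} (-4*x - 2*y + 3) dy dx = 1/2.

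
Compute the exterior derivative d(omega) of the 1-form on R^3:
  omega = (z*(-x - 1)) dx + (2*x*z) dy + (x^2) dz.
d(omega) = (2*z) dx ∧ dy + (3*x + 1) dx ∧ dz + (-2*x) dy ∧ dz

For a 1-form omega = sum_i f_i dx_i, the exterior derivative is
  d(omega) = sum_{i < j} (∂f_j/∂x_i - ∂f_i/∂x_j) dx_i ∧ dx_j.
  coefficient of dx ∧ dy: ∂f_2/∂x - ∂f_1/∂y = ∂(2*x*z)/∂x - ∂(z*(-x - 1))/∂y = 2*z
  coefficient of dx ∧ dz: ∂f_3/∂x - ∂f_1/∂z = ∂(x^2)/∂x - ∂(z*(-x - 1))/∂z = 3*x + 1
  coefficient of dy ∧ dz: ∂f_3/∂y - ∂f_2/∂z = ∂(x^2)/∂y - ∂(2*x*z)/∂z = -2*x
Assembling: d(omega) = (2*z) dx ∧ dy + (3*x + 1) dx ∧ dz + (-2*x) dy ∧ dz.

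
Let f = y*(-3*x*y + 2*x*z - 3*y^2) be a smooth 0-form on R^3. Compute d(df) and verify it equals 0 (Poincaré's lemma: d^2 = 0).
d(df) = 0

Step 1: df = sum_i (∂f/∂x_i) dx_i = (y*(-3*y + 2*z)) dx + (-6*x*y + 2*x*z - 9*y^2) dy + (2*x*y) dz.
Step 2: Apply d again. Using the 1-form formula, the coefficient of dx ∧ dy in d(df) is ∂^2 f/∂x ∂y - ∂^2 f/∂y ∂x = (-6*y + 2*z) - (-6*y + 2*z) = 0 (equality of mixed partials for smooth f).
Similarly for dx ∧ dz and dy ∧ dz — all coefficients vanish. So d(df) = 0.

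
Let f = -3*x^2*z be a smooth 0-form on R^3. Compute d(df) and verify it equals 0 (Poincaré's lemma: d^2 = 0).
d(df) = 0

Step 1: df = sum_i (∂f/∂x_i) dx_i = (-6*x*z) dx + (0) dy + (-3*x^2) dz.
Step 2: Apply d again. Using the 1-form formula, the coefficient of dx ∧ dy in d(df) is ∂^2 f/∂x ∂y - ∂^2 f/∂y ∂x = (0) - (0) = 0 (equality of mixed partials for smooth f).
Similarly for dx ∧ dz and dy ∧ dz — all coefficients vanish. So d(df) = 0.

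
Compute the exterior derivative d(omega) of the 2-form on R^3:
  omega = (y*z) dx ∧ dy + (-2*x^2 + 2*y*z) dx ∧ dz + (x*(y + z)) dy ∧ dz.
d(omega) = (2*y - z) dx ∧ dy ∧ dz

For a 2-form omega = sum_{i<j} g_{ij} dx_i ∧ dx_j, the exterior derivative is
  d(omega) = sum_{i<j} d(g_{ij}) ∧ dx_i ∧ dx_j = sum_{i<j, k} (∂g_{ij}/∂x_k) dx_k ∧ dx_i ∧ dx_j.
Expand each term, using dx_k ∧ dx_i ∧ dx_j = sgn(permutation) dx_{(a)} ∧ dx_{(b)} ∧ dx_{(c)} with (a < b < c) sorted:
  d(y*z) includes (∂/∂z)(y*z) dz = (y) dz, which multiplied by dx ∧ dy gives (y) dx ∧ dy ∧ dz
  d(-2*x^2 + 2*y*z) includes (∂/∂y)(-2*x^2 + 2*y*z) dy = (2*z) dy, which multiplied by dx ∧ dz gives (-2*z) dx ∧ dy ∧ dz
  d(x*(y + z)) includes (∂/∂x)(x*(y + z)) dx = (y + z) dx, which multiplied by dy ∧ dz gives (y + z) dx ∧ dy ∧ dz
Collecting like 3-forms: d(omega) = (2*y - z) dx ∧ dy ∧ dz.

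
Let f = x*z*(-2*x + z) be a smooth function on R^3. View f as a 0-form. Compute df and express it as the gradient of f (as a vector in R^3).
df = (z*(-4*x + z)) dx + (0) dy + (2*x*(-x + z)) dz; grad f = (z*(-4*x + z), 0, 2*x*(-x + z))

For a 0-form f, d f = (∂f/∂x) dx + (∂f/∂y) dy + (∂f/∂z) dz. The components of the vector representation are exactly the entries of grad f in Cartesian coordinates:
  ∂f/∂x = z*(-4*x + z)
  ∂f/∂y = 0
  ∂f/∂z = 2*x*(-x + z).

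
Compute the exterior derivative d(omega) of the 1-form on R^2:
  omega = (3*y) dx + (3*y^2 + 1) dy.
d(omega) = (-3) dx ∧ dy

For a 1-form omega = sum_i f_i dx_i, the exterior derivative is
  d(omega) = sum_{i < j} (∂f_j/∂x_i - ∂f_i/∂x_j) dx_i ∧ dx_j.
  coefficient of dx ∧ dy: ∂f_2/∂x - ∂f_1/∂y = ∂(3*y^2 + 1)/∂x - ∂(3*y)/∂y = -3
Assembling: d(omega) = (-3) dx ∧ dy.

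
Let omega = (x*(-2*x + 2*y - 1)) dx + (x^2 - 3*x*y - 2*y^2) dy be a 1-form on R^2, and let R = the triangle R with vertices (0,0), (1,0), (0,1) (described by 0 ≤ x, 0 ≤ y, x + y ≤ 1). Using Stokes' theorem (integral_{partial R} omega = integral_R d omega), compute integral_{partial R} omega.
integral_(partial R) omega = -1/2

Stokes: integral_partial_R omega = integral_R d omega with d omega = (∂Q/∂x - ∂P/∂y) dx ∧ dy.
  ∂Q/∂x = 2*x - 3*y
  ∂P/∂y = 2*x
  integrand = ∂Q/∂x - ∂P/∂y = -3*y.
Integrating over R: integral_0^1 integral_0^{1-x} (-3*y) dy dx = -1/2.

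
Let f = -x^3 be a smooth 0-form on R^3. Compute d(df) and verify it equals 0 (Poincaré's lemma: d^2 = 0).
d(df) = 0

Step 1: df = sum_i (∂f/∂x_i) dx_i = (-3*x^2) dx + (0) dy + (0) dz.
Step 2: Apply d again. Using the 1-form formula, the coefficient of dx ∧ dy in d(df) is ∂^2 f/∂x ∂y - ∂^2 f/∂y ∂x = (0) - (0) = 0 (equality of mixed partials for smooth f).
Similarly for dx ∧ dz and dy ∧ dz — all coefficients vanish. So d(df) = 0.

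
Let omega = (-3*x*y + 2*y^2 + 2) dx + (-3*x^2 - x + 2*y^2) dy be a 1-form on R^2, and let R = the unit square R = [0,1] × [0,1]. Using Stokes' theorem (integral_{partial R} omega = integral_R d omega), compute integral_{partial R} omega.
integral_(partial R) omega = -9/2

Stokes: integral_partial_R omega = integral_R d omega with d omega = (∂Q/∂x - ∂P/∂y) dx ∧ dy.
  ∂Q/∂x = -6*x - 1
  ∂P/∂y = -3*x + 4*y
  integrand = ∂Q/∂x - ∂P/∂y = -3*x - 4*y - 1.
Integrating over R: integral_0^1 integral_0^1 (-3*x - 4*y - 1) dx dy = -9/2.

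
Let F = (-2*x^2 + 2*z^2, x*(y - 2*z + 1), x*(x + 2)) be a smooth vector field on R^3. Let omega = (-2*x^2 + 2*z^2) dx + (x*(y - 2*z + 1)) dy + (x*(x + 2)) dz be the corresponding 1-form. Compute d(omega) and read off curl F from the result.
d(omega) = (2*x) dy ∧ dz + (-2*x + 4*z - 2) dz ∧ dx + (y - 2*z + 1) dx ∧ dy; curl F = (2*x, -2*x + 4*z - 2, y - 2*z + 1)

d omega = sum_{i<j} (∂f_j/∂x_i - ∂f_i/∂x_j) dx_i ∧ dx_j. Under the identification (dy ∧ dz, dz ∧ dx, dx ∧ dy) ↔ (e_x, e_y, e_z), the coefficients are exactly the components of curl F. Compute:
  ∂R/∂y - ∂Q/∂z = (0) - (-2*x) = 2*x
  ∂P/∂z - ∂R/∂x = (4*z) - (2*x + 2) = -2*x + 4*z - 2
  ∂Q/∂x - ∂P/∂y = (y - 2*z + 1) - (0) = y - 2*z + 1.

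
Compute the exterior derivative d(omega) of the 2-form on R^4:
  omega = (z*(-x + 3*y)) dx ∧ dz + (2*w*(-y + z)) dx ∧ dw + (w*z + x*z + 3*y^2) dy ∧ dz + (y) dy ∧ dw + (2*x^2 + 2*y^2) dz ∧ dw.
d(omega) = (-2*z) dx ∧ dy ∧ dz + (2*w) dx ∧ dy ∧ dw + (-2*w + 4*x) dx ∧ dz ∧ dw + (4*y + z) dy ∧ dz ∧ dw

For a 2-form omega = sum_{i<j} g_{ij} dx_i ∧ dx_j, the exterior derivative is
  d(omega) = sum_{i<j} d(g_{ij}) ∧ dx_i ∧ dx_j = sum_{i<j, k} (∂g_{ij}/∂x_k) dx_k ∧ dx_i ∧ dx_j.
Expand each term, using dx_k ∧ dx_i ∧ dx_j = sgn(permutation) dx_{(a)} ∧ dx_{(b)} ∧ dx_{(c)} with (a < b < c) sorted:
  d(z*(-x + 3*y)) includes (∂/∂y)(z*(-x + 3*y)) dy = (3*z) dy, which multiplied by dx ∧ dz gives (-3*z) dx ∧ dy ∧ dz
  d(2*w*(-y + z)) includes (∂/∂y)(2*w*(-y + z)) dy = (-2*w) dy, which multiplied by dx ∧ dw gives (2*w) dx ∧ dy ∧ dw
  d(2*w*(-y + z)) includes (∂/∂z)(2*w*(-y + z)) dz = (2*w) dz, which multiplied by dx ∧ dw gives (-2*w) dx ∧ dz ∧ dw
  d(w*z + x*z + 3*y^2) includes (∂/∂x)(w*z + x*z + 3*y^2) dx = (z) dx, which multiplied by dy ∧ dz gives (z) dx ∧ dy ∧ dz
  d(w*z + x*z + 3*y^2) includes (∂/∂w)(w*z + x*z + 3*y^2) dw = (z) dw, which multiplied by dy ∧ dz gives (z) dy ∧ dz ∧ dw
  d(2*x^2 + 2*y^2) includes (∂/∂x)(2*x^2 + 2*y^2) dx = (4*x) dx, which multiplied by dz ∧ dw gives (4*x) dx ∧ dz ∧ dw
  d(2*x^2 + 2*y^2) includes (∂/∂y)(2*x^2 + 2*y^2) dy = (4*y) dy, which multiplied by dz ∧ dw gives (4*y) dy ∧ dz ∧ dw
Collecting like 3-forms: d(omega) = (-2*z) dx ∧ dy ∧ dz + (2*w) dx ∧ dy ∧ dw + (-2*w + 4*x) dx ∧ dz ∧ dw + (4*y + z) dy ∧ dz ∧ dw.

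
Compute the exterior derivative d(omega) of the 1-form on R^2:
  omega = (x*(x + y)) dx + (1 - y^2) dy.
d(omega) = (-x) dx ∧ dy

For a 1-form omega = sum_i f_i dx_i, the exterior derivative is
  d(omega) = sum_{i < j} (∂f_j/∂x_i - ∂f_i/∂x_j) dx_i ∧ dx_j.
  coefficient of dx ∧ dy: ∂f_2/∂x - ∂f_1/∂y = ∂(1 - y^2)/∂x - ∂(x*(x + y))/∂y = -x
Assembling: d(omega) = (-x) dx ∧ dy.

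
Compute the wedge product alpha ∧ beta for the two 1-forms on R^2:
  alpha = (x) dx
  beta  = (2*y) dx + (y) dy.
alpha ∧ beta = (x*y) dx ∧ dy

Distribute the wedge, using dx_i ∧ dx_j = -dx_j ∧ dx_i and dx_i ∧ dx_i = 0. For each pair (i, j) with i < j, the coefficient of dx_i ∧ dx_j in alpha ∧ beta is (alpha_i * beta_j - alpha_j * beta_i). Collecting: alpha ∧ beta = (x*y) dx ∧ dy.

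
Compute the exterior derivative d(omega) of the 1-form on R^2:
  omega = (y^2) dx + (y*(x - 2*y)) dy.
d(omega) = (-y) dx ∧ dy

For a 1-form omega = sum_i f_i dx_i, the exterior derivative is
  d(omega) = sum_{i < j} (∂f_j/∂x_i - ∂f_i/∂x_j) dx_i ∧ dx_j.
  coefficient of dx ∧ dy: ∂f_2/∂x - ∂f_1/∂y = ∂(y*(x - 2*y))/∂x - ∂(y^2)/∂y = -y
Assembling: d(omega) = (-y) dx ∧ dy.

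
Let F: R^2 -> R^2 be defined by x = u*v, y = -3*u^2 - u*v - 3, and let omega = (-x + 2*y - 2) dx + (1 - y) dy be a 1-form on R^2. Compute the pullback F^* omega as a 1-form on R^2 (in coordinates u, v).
F^* omega = (-18*u^3 - 15*u^2*v - 4*u*v^2 - 24*u - 12*v) du + (u*(-9*u^2 - 4*u*v - 12)) dv

Using F^*(f dg) = (f ∘ F) d(g ∘ F), substitute each coordinate x_i by F_i(u, v) in f_i, and replace dx_i by d F_i = (∂F_i/∂u) du + (∂F_i/∂v) dv.
  For the x component: f_1(F) = -6*u^2 - 3*u*v - 8; d F_1 = (v) du + (u) dv
  For the y component: f_2(F) = 3*u^2 + u*v + 4; d F_2 = (-6*u - v) du + (-u) dv
Combining and collecting du, dv coefficients:
  coeff of du: -18*u^3 - 15*u^2*v - 4*u*v^2 - 24*u - 12*v
  coeff of dv: u*(-9*u^2 - 4*u*v - 12)
F^* omega = (-18*u^3 - 15*u^2*v - 4*u*v^2 - 24*u - 12*v) du + (u*(-9*u^2 - 4*u*v - 12)) dv.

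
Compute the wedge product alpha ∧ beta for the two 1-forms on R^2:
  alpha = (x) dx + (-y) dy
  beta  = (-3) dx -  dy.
alpha ∧ beta = (-x - 3*y) dx ∧ dy

Distribute the wedge, using dx_i ∧ dx_j = -dx_j ∧ dx_i and dx_i ∧ dx_i = 0. For each pair (i, j) with i < j, the coefficient of dx_i ∧ dx_j in alpha ∧ beta is (alpha_i * beta_j - alpha_j * beta_i). Collecting: alpha ∧ beta = (-x - 3*y) dx ∧ dy.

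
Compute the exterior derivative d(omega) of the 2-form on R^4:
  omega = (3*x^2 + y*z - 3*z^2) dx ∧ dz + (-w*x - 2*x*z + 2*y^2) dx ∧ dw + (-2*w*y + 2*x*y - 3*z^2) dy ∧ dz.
d(omega) = (2*y - z) dx ∧ dy ∧ dz + (-4*y) dx ∧ dy ∧ dw + (2*x) dx ∧ dz ∧ dw + (-2*y) dy ∧ dz ∧ dw

For a 2-form omega = sum_{i<j} g_{ij} dx_i ∧ dx_j, the exterior derivative is
  d(omega) = sum_{i<j} d(g_{ij}) ∧ dx_i ∧ dx_j = sum_{i<j, k} (∂g_{ij}/∂x_k) dx_k ∧ dx_i ∧ dx_j.
Expand each term, using dx_k ∧ dx_i ∧ dx_j = sgn(permutation) dx_{(a)} ∧ dx_{(b)} ∧ dx_{(c)} with (a < b < c) sorted:
  d(3*x^2 + y*z - 3*z^2) includes (∂/∂y)(3*x^2 + y*z - 3*z^2) dy = (z) dy, which multiplied by dx ∧ dz gives (-z) dx ∧ dy ∧ dz
  d(-w*x - 2*x*z + 2*y^2) includes (∂/∂y)(-w*x - 2*x*z + 2*y^2) dy = (4*y) dy, which multiplied by dx ∧ dw gives (-4*y) dx ∧ dy ∧ dw
  d(-w*x - 2*x*z + 2*y^2) includes (∂/∂z)(-w*x - 2*x*z + 2*y^2) dz = (-2*x) dz, which multiplied by dx ∧ dw gives (2*x) dx ∧ dz ∧ dw
  d(-2*w*y + 2*x*y - 3*z^2) includes (∂/∂x)(-2*w*y + 2*x*y - 3*z^2) dx = (2*y) dx, which multiplied by dy ∧ dz gives (2*y) dx ∧ dy ∧ dz
  d(-2*w*y + 2*x*y - 3*z^2) includes (∂/∂w)(-2*w*y + 2*x*y - 3*z^2) dw = (-2*y) dw, which multiplied by dy ∧ dz gives (-2*y) dy ∧ dz ∧ dw
Collecting like 3-forms: d(omega) = (2*y - z) dx ∧ dy ∧ dz + (-4*y) dx ∧ dy ∧ dw + (2*x) dx ∧ dz ∧ dw + (-2*y) dy ∧ dz ∧ dw.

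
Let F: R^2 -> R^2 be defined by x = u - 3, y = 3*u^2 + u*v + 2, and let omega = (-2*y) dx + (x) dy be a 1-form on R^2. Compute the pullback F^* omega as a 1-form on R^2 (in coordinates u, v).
F^* omega = (-u*v - 18*u - 3*v - 4) du + (u*(u - 3)) dv

Using F^*(f dg) = (f ∘ F) d(g ∘ F), substitute each coordinate x_i by F_i(u, v) in f_i, and replace dx_i by d F_i = (∂F_i/∂u) du + (∂F_i/∂v) dv.
  For the x component: f_1(F) = -6*u^2 - 2*u*v - 4; d F_1 = (1) du + (0) dv
  For the y component: f_2(F) = u - 3; d F_2 = (6*u + v) du + (u) dv
Combining and collecting du, dv coefficients:
  coeff of du: -u*v - 18*u - 3*v - 4
  coeff of dv: u*(u - 3)
F^* omega = (-u*v - 18*u - 3*v - 4) du + (u*(u - 3)) dv.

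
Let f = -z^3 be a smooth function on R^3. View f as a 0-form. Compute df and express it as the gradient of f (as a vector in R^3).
df = (0) dx + (0) dy + (-3*z^2) dz; grad f = (0, 0, -3*z^2)

For a 0-form f, d f = (∂f/∂x) dx + (∂f/∂y) dy + (∂f/∂z) dz. The components of the vector representation are exactly the entries of grad f in Cartesian coordinates:
  ∂f/∂x = 0
  ∂f/∂y = 0
  ∂f/∂z = -3*z^2.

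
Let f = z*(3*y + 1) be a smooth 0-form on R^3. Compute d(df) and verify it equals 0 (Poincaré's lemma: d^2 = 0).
d(df) = 0

Step 1: df = sum_i (∂f/∂x_i) dx_i = (0) dx + (3*z) dy + (3*y + 1) dz.
Step 2: Apply d again. Using the 1-form formula, the coefficient of dx ∧ dy in d(df) is ∂^2 f/∂x ∂y - ∂^2 f/∂y ∂x = (0) - (0) = 0 (equality of mixed partials for smooth f).
Similarly for dx ∧ dz and dy ∧ dz — all coefficients vanish. So d(df) = 0.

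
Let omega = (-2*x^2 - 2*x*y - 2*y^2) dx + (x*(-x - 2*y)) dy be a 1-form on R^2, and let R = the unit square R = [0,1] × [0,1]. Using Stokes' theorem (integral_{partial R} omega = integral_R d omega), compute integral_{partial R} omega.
integral_(partial R) omega = 1

Stokes: integral_partial_R omega = integral_R d omega with d omega = (∂Q/∂x - ∂P/∂y) dx ∧ dy.
  ∂Q/∂x = -2*x - 2*y
  ∂P/∂y = -2*x - 4*y
  integrand = ∂Q/∂x - ∂P/∂y = 2*y.
Integrating over R: integral_0^1 integral_0^1 (2*y) dx dy = 1.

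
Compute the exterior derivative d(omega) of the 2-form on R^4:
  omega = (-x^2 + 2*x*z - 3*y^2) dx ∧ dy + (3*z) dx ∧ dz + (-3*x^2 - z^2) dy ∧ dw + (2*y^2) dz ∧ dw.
d(omega) = (2*x) dx ∧ dy ∧ dz + (-6*x) dx ∧ dy ∧ dw + (4*y + 2*z) dy ∧ dz ∧ dw

For a 2-form omega = sum_{i<j} g_{ij} dx_i ∧ dx_j, the exterior derivative is
  d(omega) = sum_{i<j} d(g_{ij}) ∧ dx_i ∧ dx_j = sum_{i<j, k} (∂g_{ij}/∂x_k) dx_k ∧ dx_i ∧ dx_j.
Expand each term, using dx_k ∧ dx_i ∧ dx_j = sgn(permutation) dx_{(a)} ∧ dx_{(b)} ∧ dx_{(c)} with (a < b < c) sorted:
  d(-x^2 + 2*x*z - 3*y^2) includes (∂/∂z)(-x^2 + 2*x*z - 3*y^2) dz = (2*x) dz, which multiplied by dx ∧ dy gives (2*x) dx ∧ dy ∧ dz
  d(-3*x^2 - z^2) includes (∂/∂x)(-3*x^2 - z^2) dx = (-6*x) dx, which multiplied by dy ∧ dw gives (-6*x) dx ∧ dy ∧ dw
  d(-3*x^2 - z^2) includes (∂/∂z)(-3*x^2 - z^2) dz = (-2*z) dz, which multiplied by dy ∧ dw gives (2*z) dy ∧ dz ∧ dw
  d(2*y^2) includes (∂/∂y)(2*y^2) dy = (4*y) dy, which multiplied by dz ∧ dw gives (4*y) dy ∧ dz ∧ dw
Collecting like 3-forms: d(omega) = (2*x) dx ∧ dy ∧ dz + (-6*x) dx ∧ dy ∧ dw + (4*y + 2*z) dy ∧ dz ∧ dw.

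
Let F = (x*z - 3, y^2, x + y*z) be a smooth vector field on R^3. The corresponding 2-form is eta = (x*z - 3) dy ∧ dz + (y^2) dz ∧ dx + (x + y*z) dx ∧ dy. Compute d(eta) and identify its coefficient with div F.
d(eta) = (3*y + z) dx ∧ dy ∧ dz; div F = 3*y + z

For a 2-form in R^3 of the form above, applying d gives a 3-form with coefficient ∂P/∂x + ∂Q/∂y + ∂R/∂z:
  ∂P/∂x = z
  ∂Q/∂y = 2*y
  ∂R/∂z = y
Sum = 3*y + z, which is exactly div F.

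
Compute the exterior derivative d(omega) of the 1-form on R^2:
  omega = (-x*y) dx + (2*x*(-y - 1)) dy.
d(omega) = (x - 2*y - 2) dx ∧ dy

For a 1-form omega = sum_i f_i dx_i, the exterior derivative is
  d(omega) = sum_{i < j} (∂f_j/∂x_i - ∂f_i/∂x_j) dx_i ∧ dx_j.
  coefficient of dx ∧ dy: ∂f_2/∂x - ∂f_1/∂y = ∂(2*x*(-y - 1))/∂x - ∂(-x*y)/∂y = x - 2*y - 2
Assembling: d(omega) = (x - 2*y - 2) dx ∧ dy.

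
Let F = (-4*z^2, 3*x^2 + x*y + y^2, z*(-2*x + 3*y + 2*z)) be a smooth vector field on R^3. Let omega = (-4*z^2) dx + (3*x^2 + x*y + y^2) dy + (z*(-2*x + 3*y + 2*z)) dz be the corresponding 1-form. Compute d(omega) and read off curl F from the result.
d(omega) = (3*z) dy ∧ dz + (-6*z) dz ∧ dx + (6*x + y) dx ∧ dy; curl F = (3*z, -6*z, 6*x + y)

d omega = sum_{i<j} (∂f_j/∂x_i - ∂f_i/∂x_j) dx_i ∧ dx_j. Under the identification (dy ∧ dz, dz ∧ dx, dx ∧ dy) ↔ (e_x, e_y, e_z), the coefficients are exactly the components of curl F. Compute:
  ∂R/∂y - ∂Q/∂z = (3*z) - (0) = 3*z
  ∂P/∂z - ∂R/∂x = (-8*z) - (-2*z) = -6*z
  ∂Q/∂x - ∂P/∂y = (6*x + y) - (0) = 6*x + y.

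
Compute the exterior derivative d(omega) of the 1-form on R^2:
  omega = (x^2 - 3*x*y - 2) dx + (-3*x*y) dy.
d(omega) = (3*x - 3*y) dx ∧ dy

For a 1-form omega = sum_i f_i dx_i, the exterior derivative is
  d(omega) = sum_{i < j} (∂f_j/∂x_i - ∂f_i/∂x_j) dx_i ∧ dx_j.
  coefficient of dx ∧ dy: ∂f_2/∂x - ∂f_1/∂y = ∂(-3*x*y)/∂x - ∂(x^2 - 3*x*y - 2)/∂y = 3*x - 3*y
Assembling: d(omega) = (3*x - 3*y) dx ∧ dy.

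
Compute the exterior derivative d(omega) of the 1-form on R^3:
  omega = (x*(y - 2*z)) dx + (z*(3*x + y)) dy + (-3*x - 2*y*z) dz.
d(omega) = (-x + 3*z) dx ∧ dy + (2*x - 3) dx ∧ dz + (-3*x - y - 2*z) dy ∧ dz

For a 1-form omega = sum_i f_i dx_i, the exterior derivative is
  d(omega) = sum_{i < j} (∂f_j/∂x_i - ∂f_i/∂x_j) dx_i ∧ dx_j.
  coefficient of dx ∧ dy: ∂f_2/∂x - ∂f_1/∂y = ∂(z*(3*x + y))/∂x - ∂(x*(y - 2*z))/∂y = -x + 3*z
  coefficient of dx ∧ dz: ∂f_3/∂x - ∂f_1/∂z = ∂(-3*x - 2*y*z)/∂x - ∂(x*(y - 2*z))/∂z = 2*x - 3
  coefficient of dy ∧ dz: ∂f_3/∂y - ∂f_2/∂z = ∂(-3*x - 2*y*z)/∂y - ∂(z*(3*x + y))/∂z = -3*x - y - 2*z
Assembling: d(omega) = (-x + 3*z) dx ∧ dy + (2*x - 3) dx ∧ dz + (-3*x - y - 2*z) dy ∧ dz.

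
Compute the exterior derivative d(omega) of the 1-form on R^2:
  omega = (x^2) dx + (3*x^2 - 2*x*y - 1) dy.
d(omega) = (6*x - 2*y) dx ∧ dy

For a 1-form omega = sum_i f_i dx_i, the exterior derivative is
  d(omega) = sum_{i < j} (∂f_j/∂x_i - ∂f_i/∂x_j) dx_i ∧ dx_j.
  coefficient of dx ∧ dy: ∂f_2/∂x - ∂f_1/∂y = ∂(3*x^2 - 2*x*y - 1)/∂x - ∂(x^2)/∂y = 6*x - 2*y
Assembling: d(omega) = (6*x - 2*y) dx ∧ dy.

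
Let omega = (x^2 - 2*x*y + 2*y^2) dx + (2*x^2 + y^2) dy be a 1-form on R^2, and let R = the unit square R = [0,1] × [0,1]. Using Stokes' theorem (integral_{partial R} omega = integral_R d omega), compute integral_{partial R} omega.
integral_(partial R) omega = 1

Stokes: integral_partial_R omega = integral_R d omega with d omega = (∂Q/∂x - ∂P/∂y) dx ∧ dy.
  ∂Q/∂x = 4*x
  ∂P/∂y = -2*x + 4*y
  integrand = ∂Q/∂x - ∂P/∂y = 6*x - 4*y.
Integrating over R: integral_0^1 integral_0^1 (6*x - 4*y) dx dy = 1.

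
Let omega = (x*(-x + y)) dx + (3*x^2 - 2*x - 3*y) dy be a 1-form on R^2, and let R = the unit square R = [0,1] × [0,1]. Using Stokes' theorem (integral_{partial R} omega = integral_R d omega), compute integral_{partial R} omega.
integral_(partial R) omega = 1/2

Stokes: integral_partial_R omega = integral_R d omega with d omega = (∂Q/∂x - ∂P/∂y) dx ∧ dy.
  ∂Q/∂x = 6*x - 2
  ∂P/∂y = x
  integrand = ∂Q/∂x - ∂P/∂y = 5*x - 2.
Integrating over R: integral_0^1 integral_0^1 (5*x - 2) dx dy = 1/2.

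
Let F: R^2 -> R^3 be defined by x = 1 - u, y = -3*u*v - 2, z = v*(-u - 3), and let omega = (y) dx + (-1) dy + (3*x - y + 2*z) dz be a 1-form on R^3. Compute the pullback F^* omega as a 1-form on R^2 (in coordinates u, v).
F^* omega = (-u*v^2 + 6*u*v + 6*v^2 - 2*v + 2) du + (-u^2*v + 3*u^2 + 3*u*v + 7*u + 18*v - 15) dv

Using F^*(f dg) = (f ∘ F) d(g ∘ F), substitute each coordinate x_i by F_i(u, v) in f_i, and replace dx_i by d F_i = (∂F_i/∂u) du + (∂F_i/∂v) dv.
  For the x component: f_1(F) = -3*u*v - 2; d F_1 = (-1) du + (0) dv
  For the y component: f_2(F) = -1; d F_2 = (-3*v) du + (-3*u) dv
  For the z component: f_3(F) = u*v - 3*u - 6*v + 5; d F_3 = (-v) du + (-u - 3) dv
Combining and collecting du, dv coefficients:
  coeff of du: -u*v^2 + 6*u*v + 6*v^2 - 2*v + 2
  coeff of dv: -u^2*v + 3*u^2 + 3*u*v + 7*u + 18*v - 15
F^* omega = (-u*v^2 + 6*u*v + 6*v^2 - 2*v + 2) du + (-u^2*v + 3*u^2 + 3*u*v + 7*u + 18*v - 15) dv.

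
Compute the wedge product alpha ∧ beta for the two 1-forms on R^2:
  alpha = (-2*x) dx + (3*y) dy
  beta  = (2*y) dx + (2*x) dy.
alpha ∧ beta = (-4*x^2 - 6*y^2) dx ∧ dy

Distribute the wedge, using dx_i ∧ dx_j = -dx_j ∧ dx_i and dx_i ∧ dx_i = 0. For each pair (i, j) with i < j, the coefficient of dx_i ∧ dx_j in alpha ∧ beta is (alpha_i * beta_j - alpha_j * beta_i). Collecting: alpha ∧ beta = (-4*x^2 - 6*y^2) dx ∧ dy.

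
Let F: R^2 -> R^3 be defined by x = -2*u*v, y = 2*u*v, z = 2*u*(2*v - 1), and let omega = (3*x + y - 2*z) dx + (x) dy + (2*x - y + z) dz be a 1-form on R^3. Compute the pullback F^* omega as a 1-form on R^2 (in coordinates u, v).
F^* omega = (4*u*(3*v^2 - 3*v + 1)) du + (u^2*(12*v - 16)) dv

Using F^*(f dg) = (f ∘ F) d(g ∘ F), substitute each coordinate x_i by F_i(u, v) in f_i, and replace dx_i by d F_i = (∂F_i/∂u) du + (∂F_i/∂v) dv.
  For the x component: f_1(F) = 4*u*(1 - 3*v); d F_1 = (-2*v) du + (-2*u) dv
  For the y component: f_2(F) = -2*u*v; d F_2 = (2*v) du + (2*u) dv
  For the z component: f_3(F) = 2*u*(-v - 1); d F_3 = (4*v - 2) du + (4*u) dv
Combining and collecting du, dv coefficients:
  coeff of du: 4*u*(3*v^2 - 3*v + 1)
  coeff of dv: u^2*(12*v - 16)
F^* omega = (4*u*(3*v^2 - 3*v + 1)) du + (u^2*(12*v - 16)) dv.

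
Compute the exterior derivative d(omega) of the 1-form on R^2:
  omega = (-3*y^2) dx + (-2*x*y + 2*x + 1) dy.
d(omega) = (4*y + 2) dx ∧ dy

For a 1-form omega = sum_i f_i dx_i, the exterior derivative is
  d(omega) = sum_{i < j} (∂f_j/∂x_i - ∂f_i/∂x_j) dx_i ∧ dx_j.
  coefficient of dx ∧ dy: ∂f_2/∂x - ∂f_1/∂y = ∂(-2*x*y + 2*x + 1)/∂x - ∂(-3*y^2)/∂y = 4*y + 2
Assembling: d(omega) = (4*y + 2) dx ∧ dy.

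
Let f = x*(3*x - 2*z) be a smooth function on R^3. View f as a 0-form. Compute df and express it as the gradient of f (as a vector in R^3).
df = (6*x - 2*z) dx + (0) dy + (-2*x) dz; grad f = (6*x - 2*z, 0, -2*x)

For a 0-form f, d f = (∂f/∂x) dx + (∂f/∂y) dy + (∂f/∂z) dz. The components of the vector representation are exactly the entries of grad f in Cartesian coordinates:
  ∂f/∂x = 6*x - 2*z
  ∂f/∂y = 0
  ∂f/∂z = -2*x.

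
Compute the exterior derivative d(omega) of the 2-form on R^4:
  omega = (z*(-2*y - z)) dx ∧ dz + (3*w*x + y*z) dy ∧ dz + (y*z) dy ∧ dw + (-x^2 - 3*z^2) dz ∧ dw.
d(omega) = (3*w + 2*z) dx ∧ dy ∧ dz + (3*x - y) dy ∧ dz ∧ dw + (-2*x) dx ∧ dz ∧ dw

For a 2-form omega = sum_{i<j} g_{ij} dx_i ∧ dx_j, the exterior derivative is
  d(omega) = sum_{i<j} d(g_{ij}) ∧ dx_i ∧ dx_j = sum_{i<j, k} (∂g_{ij}/∂x_k) dx_k ∧ dx_i ∧ dx_j.
Expand each term, using dx_k ∧ dx_i ∧ dx_j = sgn(permutation) dx_{(a)} ∧ dx_{(b)} ∧ dx_{(c)} with (a < b < c) sorted:
  d(z*(-2*y - z)) includes (∂/∂y)(z*(-2*y - z)) dy = (-2*z) dy, which multiplied by dx ∧ dz gives (2*z) dx ∧ dy ∧ dz
  d(3*w*x + y*z) includes (∂/∂x)(3*w*x + y*z) dx = (3*w) dx, which multiplied by dy ∧ dz gives (3*w) dx ∧ dy ∧ dz
  d(3*w*x + y*z) includes (∂/∂w)(3*w*x + y*z) dw = (3*x) dw, which multiplied by dy ∧ dz gives (3*x) dy ∧ dz ∧ dw
  d(y*z) includes (∂/∂z)(y*z) dz = (y) dz, which multiplied by dy ∧ dw gives (-y) dy ∧ dz ∧ dw
  d(-x^2 - 3*z^2) includes (∂/∂x)(-x^2 - 3*z^2) dx = (-2*x) dx, which multiplied by dz ∧ dw gives (-2*x) dx ∧ dz ∧ dw
Collecting like 3-forms: d(omega) = (3*w + 2*z) dx ∧ dy ∧ dz + (3*x - y) dy ∧ dz ∧ dw + (-2*x) dx ∧ dz ∧ dw.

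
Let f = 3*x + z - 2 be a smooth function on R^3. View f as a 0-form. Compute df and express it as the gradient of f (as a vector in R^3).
df = (3) dx + (0) dy + (1) dz; grad f = (3, 0, 1)

For a 0-form f, d f = (∂f/∂x) dx + (∂f/∂y) dy + (∂f/∂z) dz. The components of the vector representation are exactly the entries of grad f in Cartesian coordinates:
  ∂f/∂x = 3
  ∂f/∂y = 0
  ∂f/∂z = 1.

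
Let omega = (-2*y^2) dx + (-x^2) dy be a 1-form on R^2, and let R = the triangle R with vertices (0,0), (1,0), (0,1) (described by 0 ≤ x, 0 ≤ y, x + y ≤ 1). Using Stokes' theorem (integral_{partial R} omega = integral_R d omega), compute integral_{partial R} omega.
integral_(partial R) omega = 1/3

Stokes: integral_partial_R omega = integral_R d omega with d omega = (∂Q/∂x - ∂P/∂y) dx ∧ dy.
  ∂Q/∂x = -2*x
  ∂P/∂y = -4*y
  integrand = ∂Q/∂x - ∂P/∂y = -2*x + 4*y.
Integrating over R: integral_0^1 integral_0^{1-x} (-2*x + 4*y) dy dx = 1/3.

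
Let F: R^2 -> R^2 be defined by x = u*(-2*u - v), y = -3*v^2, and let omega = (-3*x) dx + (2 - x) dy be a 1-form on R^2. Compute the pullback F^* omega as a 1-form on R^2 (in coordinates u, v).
F^* omega = (3*u*(-8*u^2 - 6*u*v - v^2)) du + (-6*u^3 - 15*u^2*v - 6*u*v^2 - 12*v) dv

Using F^*(f dg) = (f ∘ F) d(g ∘ F), substitute each coordinate x_i by F_i(u, v) in f_i, and replace dx_i by d F_i = (∂F_i/∂u) du + (∂F_i/∂v) dv.
  For the x component: f_1(F) = 3*u*(2*u + v); d F_1 = (-4*u - v) du + (-u) dv
  For the y component: f_2(F) = 2*u^2 + u*v + 2; d F_2 = (0) du + (-6*v) dv
Combining and collecting du, dv coefficients:
  coeff of du: 3*u*(-8*u^2 - 6*u*v - v^2)
  coeff of dv: -6*u^3 - 15*u^2*v - 6*u*v^2 - 12*v
F^* omega = (3*u*(-8*u^2 - 6*u*v - v^2)) du + (-6*u^3 - 15*u^2*v - 6*u*v^2 - 12*v) dv.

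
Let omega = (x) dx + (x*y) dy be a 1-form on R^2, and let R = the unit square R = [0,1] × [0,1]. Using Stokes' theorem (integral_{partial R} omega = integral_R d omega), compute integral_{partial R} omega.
integral_(partial R) omega = 1/2

Stokes: integral_partial_R omega = integral_R d omega with d omega = (∂Q/∂x - ∂P/∂y) dx ∧ dy.
  ∂Q/∂x = y
  ∂P/∂y = 0
  integrand = ∂Q/∂x - ∂P/∂y = y.
Integrating over R: integral_0^1 integral_0^1 (y) dx dy = 1/2.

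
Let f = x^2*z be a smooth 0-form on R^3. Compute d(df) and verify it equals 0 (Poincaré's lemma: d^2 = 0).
d(df) = 0

Step 1: df = sum_i (∂f/∂x_i) dx_i = (2*x*z) dx + (0) dy + (x^2) dz.
Step 2: Apply d again. Using the 1-form formula, the coefficient of dx ∧ dy in d(df) is ∂^2 f/∂x ∂y - ∂^2 f/∂y ∂x = (0) - (0) = 0 (equality of mixed partials for smooth f).
Similarly for dx ∧ dz and dy ∧ dz — all coefficients vanish. So d(df) = 0.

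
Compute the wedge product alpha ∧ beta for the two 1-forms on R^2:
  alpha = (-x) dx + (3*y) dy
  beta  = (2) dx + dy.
alpha ∧ beta = (-x - 6*y) dx ∧ dy

Distribute the wedge, using dx_i ∧ dx_j = -dx_j ∧ dx_i and dx_i ∧ dx_i = 0. For each pair (i, j) with i < j, the coefficient of dx_i ∧ dx_j in alpha ∧ beta is (alpha_i * beta_j - alpha_j * beta_i). Collecting: alpha ∧ beta = (-x - 6*y) dx ∧ dy.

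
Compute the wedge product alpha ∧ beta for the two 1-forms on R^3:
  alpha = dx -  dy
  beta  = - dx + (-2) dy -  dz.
alpha ∧ beta = (-3) dx ∧ dy + (-1) dx ∧ dz + (1) dy ∧ dz

Distribute the wedge, using dx_i ∧ dx_j = -dx_j ∧ dx_i and dx_i ∧ dx_i = 0. For each pair (i, j) with i < j, the coefficient of dx_i ∧ dx_j in alpha ∧ beta is (alpha_i * beta_j - alpha_j * beta_i). Collecting: alpha ∧ beta = (-3) dx ∧ dy + (-1) dx ∧ dz + (1) dy ∧ dz.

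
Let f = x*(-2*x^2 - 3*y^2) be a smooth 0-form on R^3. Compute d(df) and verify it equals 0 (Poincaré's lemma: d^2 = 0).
d(df) = 0

Step 1: df = sum_i (∂f/∂x_i) dx_i = (-6*x^2 - 3*y^2) dx + (-6*x*y) dy + (0) dz.
Step 2: Apply d again. Using the 1-form formula, the coefficient of dx ∧ dy in d(df) is ∂^2 f/∂x ∂y - ∂^2 f/∂y ∂x = (-6*y) - (-6*y) = 0 (equality of mixed partials for smooth f).
Similarly for dx ∧ dz and dy ∧ dz — all coefficients vanish. So d(df) = 0.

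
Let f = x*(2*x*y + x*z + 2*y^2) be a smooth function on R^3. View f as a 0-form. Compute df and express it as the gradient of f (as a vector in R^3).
df = (4*x*y + 2*x*z + 2*y^2) dx + (2*x*(x + 2*y)) dy + (x^2) dz; grad f = (4*x*y + 2*x*z + 2*y^2, 2*x*(x + 2*y), x^2)

For a 0-form f, d f = (∂f/∂x) dx + (∂f/∂y) dy + (∂f/∂z) dz. The components of the vector representation are exactly the entries of grad f in Cartesian coordinates:
  ∂f/∂x = 4*x*y + 2*x*z + 2*y^2
  ∂f/∂y = 2*x*(x + 2*y)
  ∂f/∂z = x^2.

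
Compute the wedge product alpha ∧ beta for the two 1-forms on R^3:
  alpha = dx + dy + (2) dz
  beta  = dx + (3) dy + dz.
alpha ∧ beta = (2) dx ∧ dy + (-1) dx ∧ dz + (-5) dy ∧ dz

Distribute the wedge, using dx_i ∧ dx_j = -dx_j ∧ dx_i and dx_i ∧ dx_i = 0. For each pair (i, j) with i < j, the coefficient of dx_i ∧ dx_j in alpha ∧ beta is (alpha_i * beta_j - alpha_j * beta_i). Collecting: alpha ∧ beta = (2) dx ∧ dy + (-1) dx ∧ dz + (-5) dy ∧ dz.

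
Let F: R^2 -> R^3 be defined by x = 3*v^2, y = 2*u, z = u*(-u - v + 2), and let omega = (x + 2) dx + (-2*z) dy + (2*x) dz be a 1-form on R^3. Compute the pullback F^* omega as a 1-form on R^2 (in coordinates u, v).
F^* omega = (4*u^2 - 12*u*v^2 + 4*u*v - 8*u - 6*v^3 + 12*v^2) du + (6*v*(-u*v + 3*v^2 + 2)) dv

Using F^*(f dg) = (f ∘ F) d(g ∘ F), substitute each coordinate x_i by F_i(u, v) in f_i, and replace dx_i by d F_i = (∂F_i/∂u) du + (∂F_i/∂v) dv.
  For the x component: f_1(F) = 3*v^2 + 2; d F_1 = (0) du + (6*v) dv
  For the y component: f_2(F) = 2*u*(u + v - 2); d F_2 = (2) du + (0) dv
  For the z component: f_3(F) = 6*v^2; d F_3 = (-2*u - v + 2) du + (-u) dv
Combining and collecting du, dv coefficients:
  coeff of du: 4*u^2 - 12*u*v^2 + 4*u*v - 8*u - 6*v^3 + 12*v^2
  coeff of dv: 6*v*(-u*v + 3*v^2 + 2)
F^* omega = (4*u^2 - 12*u*v^2 + 4*u*v - 8*u - 6*v^3 + 12*v^2) du + (6*v*(-u*v + 3*v^2 + 2)) dv.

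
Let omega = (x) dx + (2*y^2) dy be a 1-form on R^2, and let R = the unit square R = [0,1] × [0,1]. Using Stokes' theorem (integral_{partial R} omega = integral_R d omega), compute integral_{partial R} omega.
integral_(partial R) omega = 0

Stokes: integral_partial_R omega = integral_R d omega with d omega = (∂Q/∂x - ∂P/∂y) dx ∧ dy.
  ∂Q/∂x = 0
  ∂P/∂y = 0
  integrand = ∂Q/∂x - ∂P/∂y = 0.
Integrating over R: integral_0^1 integral_0^1 (0) dx dy = 0.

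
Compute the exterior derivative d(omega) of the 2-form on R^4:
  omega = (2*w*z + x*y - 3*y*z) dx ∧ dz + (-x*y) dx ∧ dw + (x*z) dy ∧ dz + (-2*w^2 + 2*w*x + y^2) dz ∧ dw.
d(omega) = (-x + 4*z) dx ∧ dy ∧ dz + (2*w + 2*z) dx ∧ dz ∧ dw + (x) dx ∧ dy ∧ dw + (2*y) dy ∧ dz ∧ dw

For a 2-form omega = sum_{i<j} g_{ij} dx_i ∧ dx_j, the exterior derivative is
  d(omega) = sum_{i<j} d(g_{ij}) ∧ dx_i ∧ dx_j = sum_{i<j, k} (∂g_{ij}/∂x_k) dx_k ∧ dx_i ∧ dx_j.
Expand each term, using dx_k ∧ dx_i ∧ dx_j = sgn(permutation) dx_{(a)} ∧ dx_{(b)} ∧ dx_{(c)} with (a < b < c) sorted:
  d(2*w*z + x*y - 3*y*z) includes (∂/∂y)(2*w*z + x*y - 3*y*z) dy = (x - 3*z) dy, which multiplied by dx ∧ dz gives (-x + 3*z) dx ∧ dy ∧ dz
  d(2*w*z + x*y - 3*y*z) includes (∂/∂w)(2*w*z + x*y - 3*y*z) dw = (2*z) dw, which multiplied by dx ∧ dz gives (2*z) dx ∧ dz ∧ dw
  d(-x*y) includes (∂/∂y)(-x*y) dy = (-x) dy, which multiplied by dx ∧ dw gives (x) dx ∧ dy ∧ dw
  d(x*z) includes (∂/∂x)(x*z) dx = (z) dx, which multiplied by dy ∧ dz gives (z) dx ∧ dy ∧ dz
  d(-2*w^2 + 2*w*x + y^2) includes (∂/∂x)(-2*w^2 + 2*w*x + y^2) dx = (2*w) dx, which multiplied by dz ∧ dw gives (2*w) dx ∧ dz ∧ dw
  d(-2*w^2 + 2*w*x + y^2) includes (∂/∂y)(-2*w^2 + 2*w*x + y^2) dy = (2*y) dy, which multiplied by dz ∧ dw gives (2*y) dy ∧ dz ∧ dw
Collecting like 3-forms: d(omega) = (-x + 4*z) dx ∧ dy ∧ dz + (2*w + 2*z) dx ∧ dz ∧ dw + (x) dx ∧ dy ∧ dw + (2*y) dy ∧ dz ∧ dw.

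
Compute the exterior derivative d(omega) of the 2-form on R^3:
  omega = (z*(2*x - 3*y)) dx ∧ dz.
d(omega) = (3*z) dx ∧ dy ∧ dz

For a 2-form omega = sum_{i<j} g_{ij} dx_i ∧ dx_j, the exterior derivative is
  d(omega) = sum_{i<j} d(g_{ij}) ∧ dx_i ∧ dx_j = sum_{i<j, k} (∂g_{ij}/∂x_k) dx_k ∧ dx_i ∧ dx_j.
Expand each term, using dx_k ∧ dx_i ∧ dx_j = sgn(permutation) dx_{(a)} ∧ dx_{(b)} ∧ dx_{(c)} with (a < b < c) sorted:
  d(z*(2*x - 3*y)) includes (∂/∂y)(z*(2*x - 3*y)) dy = (-3*z) dy, which multiplied by dx ∧ dz gives (3*z) dx ∧ dy ∧ dz
Collecting like 3-forms: d(omega) = (3*z) dx ∧ dy ∧ dz.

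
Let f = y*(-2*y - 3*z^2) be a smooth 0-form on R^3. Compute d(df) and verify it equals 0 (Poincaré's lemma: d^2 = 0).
d(df) = 0

Step 1: df = sum_i (∂f/∂x_i) dx_i = (0) dx + (-4*y - 3*z^2) dy + (-6*y*z) dz.
Step 2: Apply d again. Using the 1-form formula, the coefficient of dx ∧ dy in d(df) is ∂^2 f/∂x ∂y - ∂^2 f/∂y ∂x = (0) - (0) = 0 (equality of mixed partials for smooth f).
Similarly for dx ∧ dz and dy ∧ dz — all coefficients vanish. So d(df) = 0.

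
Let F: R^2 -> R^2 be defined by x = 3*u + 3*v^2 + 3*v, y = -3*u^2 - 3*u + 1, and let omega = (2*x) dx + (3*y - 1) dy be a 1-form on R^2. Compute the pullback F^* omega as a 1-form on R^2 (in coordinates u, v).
F^* omega = (54*u^3 + 81*u^2 + 33*u + 18*v^2 + 18*v - 6) du + (36*u*v + 18*u + 36*v^3 + 54*v^2 + 18*v) dv

Using F^*(f dg) = (f ∘ F) d(g ∘ F), substitute each coordinate x_i by F_i(u, v) in f_i, and replace dx_i by d F_i = (∂F_i/∂u) du + (∂F_i/∂v) dv.
  For the x component: f_1(F) = 6*u + 6*v^2 + 6*v; d F_1 = (3) du + (6*v + 3) dv
  For the y component: f_2(F) = -9*u^2 - 9*u + 2; d F_2 = (-6*u - 3) du + (0) dv
Combining and collecting du, dv coefficients:
  coeff of du: 54*u^3 + 81*u^2 + 33*u + 18*v^2 + 18*v - 6
  coeff of dv: 36*u*v + 18*u + 36*v^3 + 54*v^2 + 18*v
F^* omega = (54*u^3 + 81*u^2 + 33*u + 18*v^2 + 18*v - 6) du + (36*u*v + 18*u + 36*v^3 + 54*v^2 + 18*v) dv.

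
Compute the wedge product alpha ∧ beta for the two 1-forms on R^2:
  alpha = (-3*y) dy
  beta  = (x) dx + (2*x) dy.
alpha ∧ beta = (3*x*y) dx ∧ dy

Distribute the wedge, using dx_i ∧ dx_j = -dx_j ∧ dx_i and dx_i ∧ dx_i = 0. For each pair (i, j) with i < j, the coefficient of dx_i ∧ dx_j in alpha ∧ beta is (alpha_i * beta_j - alpha_j * beta_i). Collecting: alpha ∧ beta = (3*x*y) dx ∧ dy.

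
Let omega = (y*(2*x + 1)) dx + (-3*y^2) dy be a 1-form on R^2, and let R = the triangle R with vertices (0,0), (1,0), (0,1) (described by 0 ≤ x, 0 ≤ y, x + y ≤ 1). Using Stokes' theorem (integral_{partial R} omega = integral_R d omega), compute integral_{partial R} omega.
integral_(partial R) omega = -5/6

Stokes: integral_partial_R omega = integral_R d omega with d omega = (∂Q/∂x - ∂P/∂y) dx ∧ dy.
  ∂Q/∂x = 0
  ∂P/∂y = 2*x + 1
  integrand = ∂Q/∂x - ∂P/∂y = -2*x - 1.
Integrating over R: integral_0^1 integral_0^{1-x} (-2*x - 1) dy dx = -5/6.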